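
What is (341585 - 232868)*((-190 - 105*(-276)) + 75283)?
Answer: 11314504341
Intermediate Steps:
(341585 - 232868)*((-190 - 105*(-276)) + 75283) = 108717*((-190 + 28980) + 75283) = 108717*(28790 + 75283) = 108717*104073 = 11314504341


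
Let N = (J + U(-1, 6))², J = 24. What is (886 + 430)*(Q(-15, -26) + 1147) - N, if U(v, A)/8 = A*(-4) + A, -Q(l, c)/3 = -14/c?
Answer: 19408040/13 ≈ 1.4929e+6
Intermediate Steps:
Q(l, c) = 42/c (Q(l, c) = -(-42)/c = 42/c)
U(v, A) = -24*A (U(v, A) = 8*(A*(-4) + A) = 8*(-4*A + A) = 8*(-3*A) = -24*A)
N = 14400 (N = (24 - 24*6)² = (24 - 144)² = (-120)² = 14400)
(886 + 430)*(Q(-15, -26) + 1147) - N = (886 + 430)*(42/(-26) + 1147) - 1*14400 = 1316*(42*(-1/26) + 1147) - 14400 = 1316*(-21/13 + 1147) - 14400 = 1316*(14890/13) - 14400 = 19595240/13 - 14400 = 19408040/13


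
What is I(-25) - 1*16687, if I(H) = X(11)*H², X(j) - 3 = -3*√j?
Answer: -14812 - 1875*√11 ≈ -21031.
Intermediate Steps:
X(j) = 3 - 3*√j
I(H) = H²*(3 - 3*√11) (I(H) = (3 - 3*√11)*H² = H²*(3 - 3*√11))
I(-25) - 1*16687 = 3*(-25)²*(1 - √11) - 1*16687 = 3*625*(1 - √11) - 16687 = (1875 - 1875*√11) - 16687 = -14812 - 1875*√11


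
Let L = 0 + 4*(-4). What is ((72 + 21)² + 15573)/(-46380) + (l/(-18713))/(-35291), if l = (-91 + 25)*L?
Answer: -2666028586991/5104895733590 ≈ -0.52225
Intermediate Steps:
L = -16 (L = 0 - 16 = -16)
l = 1056 (l = (-91 + 25)*(-16) = -66*(-16) = 1056)
((72 + 21)² + 15573)/(-46380) + (l/(-18713))/(-35291) = ((72 + 21)² + 15573)/(-46380) + (1056/(-18713))/(-35291) = (93² + 15573)*(-1/46380) + (1056*(-1/18713))*(-1/35291) = (8649 + 15573)*(-1/46380) - 1056/18713*(-1/35291) = 24222*(-1/46380) + 1056/660400483 = -4037/7730 + 1056/660400483 = -2666028586991/5104895733590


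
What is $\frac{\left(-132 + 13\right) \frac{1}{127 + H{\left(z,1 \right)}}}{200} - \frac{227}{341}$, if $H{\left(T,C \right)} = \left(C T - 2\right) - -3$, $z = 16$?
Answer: $- \frac{6578179}{9820800} \approx -0.66982$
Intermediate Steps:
$H{\left(T,C \right)} = 1 + C T$ ($H{\left(T,C \right)} = \left(-2 + C T\right) + 3 = 1 + C T$)
$\frac{\left(-132 + 13\right) \frac{1}{127 + H{\left(z,1 \right)}}}{200} - \frac{227}{341} = \frac{\left(-132 + 13\right) \frac{1}{127 + \left(1 + 1 \cdot 16\right)}}{200} - \frac{227}{341} = - \frac{119}{127 + \left(1 + 16\right)} \frac{1}{200} - \frac{227}{341} = - \frac{119}{127 + 17} \cdot \frac{1}{200} - \frac{227}{341} = - \frac{119}{144} \cdot \frac{1}{200} - \frac{227}{341} = \left(-119\right) \frac{1}{144} \cdot \frac{1}{200} - \frac{227}{341} = \left(- \frac{119}{144}\right) \frac{1}{200} - \frac{227}{341} = - \frac{119}{28800} - \frac{227}{341} = - \frac{6578179}{9820800}$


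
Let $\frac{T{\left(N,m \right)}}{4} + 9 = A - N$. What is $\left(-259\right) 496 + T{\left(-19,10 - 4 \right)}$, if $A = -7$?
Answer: $-128452$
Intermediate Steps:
$T{\left(N,m \right)} = -64 - 4 N$ ($T{\left(N,m \right)} = -36 + 4 \left(-7 - N\right) = -36 - \left(28 + 4 N\right) = -64 - 4 N$)
$\left(-259\right) 496 + T{\left(-19,10 - 4 \right)} = \left(-259\right) 496 - -12 = -128464 + \left(-64 + 76\right) = -128464 + 12 = -128452$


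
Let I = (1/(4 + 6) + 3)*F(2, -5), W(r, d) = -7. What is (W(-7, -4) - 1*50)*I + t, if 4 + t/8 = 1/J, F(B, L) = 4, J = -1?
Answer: -3734/5 ≈ -746.80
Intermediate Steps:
I = 62/5 (I = (1/(4 + 6) + 3)*4 = (1/10 + 3)*4 = (⅒ + 3)*4 = (31/10)*4 = 62/5 ≈ 12.400)
t = -40 (t = -32 + 8/(-1) = -32 + 8*(-1) = -32 - 8 = -40)
(W(-7, -4) - 1*50)*I + t = (-7 - 1*50)*(62/5) - 40 = (-7 - 50)*(62/5) - 40 = -57*62/5 - 40 = -3534/5 - 40 = -3734/5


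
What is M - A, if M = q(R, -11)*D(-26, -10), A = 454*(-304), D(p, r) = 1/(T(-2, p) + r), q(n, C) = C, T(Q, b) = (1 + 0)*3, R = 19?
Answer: 966123/7 ≈ 1.3802e+5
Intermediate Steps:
T(Q, b) = 3 (T(Q, b) = 1*3 = 3)
D(p, r) = 1/(3 + r)
A = -138016
M = 11/7 (M = -11/(3 - 10) = -11/(-7) = -11*(-1/7) = 11/7 ≈ 1.5714)
M - A = 11/7 - 1*(-138016) = 11/7 + 138016 = 966123/7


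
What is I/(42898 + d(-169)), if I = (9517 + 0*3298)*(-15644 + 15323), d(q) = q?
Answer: -1018319/14243 ≈ -71.496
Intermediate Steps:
I = -3054957 (I = (9517 + 0)*(-321) = 9517*(-321) = -3054957)
I/(42898 + d(-169)) = -3054957/(42898 - 169) = -3054957/42729 = -3054957*1/42729 = -1018319/14243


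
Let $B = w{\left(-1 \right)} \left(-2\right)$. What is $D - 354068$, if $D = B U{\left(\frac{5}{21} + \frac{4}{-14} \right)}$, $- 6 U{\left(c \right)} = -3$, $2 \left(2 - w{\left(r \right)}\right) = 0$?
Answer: $-354070$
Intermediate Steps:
$w{\left(r \right)} = 2$ ($w{\left(r \right)} = 2 - 0 = 2 + 0 = 2$)
$U{\left(c \right)} = \frac{1}{2}$ ($U{\left(c \right)} = \left(- \frac{1}{6}\right) \left(-3\right) = \frac{1}{2}$)
$B = -4$ ($B = 2 \left(-2\right) = -4$)
$D = -2$ ($D = \left(-4\right) \frac{1}{2} = -2$)
$D - 354068 = -2 - 354068 = -354070$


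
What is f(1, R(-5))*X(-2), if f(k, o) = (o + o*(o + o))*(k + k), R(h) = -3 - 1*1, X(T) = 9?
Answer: 504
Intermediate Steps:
R(h) = -4 (R(h) = -3 - 1 = -4)
f(k, o) = 2*k*(o + 2*o**2) (f(k, o) = (o + o*(2*o))*(2*k) = (o + 2*o**2)*(2*k) = 2*k*(o + 2*o**2))
f(1, R(-5))*X(-2) = (2*1*(-4)*(1 + 2*(-4)))*9 = (2*1*(-4)*(1 - 8))*9 = (2*1*(-4)*(-7))*9 = 56*9 = 504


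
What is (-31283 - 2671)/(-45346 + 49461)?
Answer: -33954/4115 ≈ -8.2513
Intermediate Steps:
(-31283 - 2671)/(-45346 + 49461) = -33954/4115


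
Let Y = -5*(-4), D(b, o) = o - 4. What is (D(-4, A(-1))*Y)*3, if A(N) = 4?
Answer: 0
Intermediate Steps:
D(b, o) = -4 + o
Y = 20
(D(-4, A(-1))*Y)*3 = ((-4 + 4)*20)*3 = (0*20)*3 = 0*3 = 0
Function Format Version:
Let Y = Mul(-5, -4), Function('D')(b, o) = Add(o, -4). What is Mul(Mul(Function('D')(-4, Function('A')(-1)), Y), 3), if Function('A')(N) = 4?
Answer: 0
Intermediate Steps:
Function('D')(b, o) = Add(-4, o)
Y = 20
Mul(Mul(Function('D')(-4, Function('A')(-1)), Y), 3) = Mul(Mul(Add(-4, 4), 20), 3) = Mul(Mul(0, 20), 3) = Mul(0, 3) = 0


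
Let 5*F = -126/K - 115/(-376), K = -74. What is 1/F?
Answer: 69560/27943 ≈ 2.4894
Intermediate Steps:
F = 27943/69560 (F = (-126/(-74) - 115/(-376))/5 = (-126*(-1/74) - 115*(-1/376))/5 = (63/37 + 115/376)/5 = (1/5)*(27943/13912) = 27943/69560 ≈ 0.40171)
1/F = 1/(27943/69560) = 69560/27943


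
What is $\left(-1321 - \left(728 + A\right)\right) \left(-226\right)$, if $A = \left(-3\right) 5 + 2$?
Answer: $460136$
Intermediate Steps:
$A = -13$ ($A = -15 + 2 = -13$)
$\left(-1321 - \left(728 + A\right)\right) \left(-226\right) = \left(-1321 - 715\right) \left(-226\right) = \left(-2036\right) \left(-226\right) = 460136$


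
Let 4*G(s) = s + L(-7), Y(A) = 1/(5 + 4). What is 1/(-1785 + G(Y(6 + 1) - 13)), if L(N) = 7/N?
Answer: -36/64385 ≈ -0.00055914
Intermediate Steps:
Y(A) = ⅑ (Y(A) = 1/9 = ⅑)
G(s) = -¼ + s/4 (G(s) = (s + 7/(-7))/4 = (s + 7*(-⅐))/4 = (s - 1)/4 = (-1 + s)/4 = -¼ + s/4)
1/(-1785 + G(Y(6 + 1) - 13)) = 1/(-1785 + (-¼ + (⅑ - 13)/4)) = 1/(-1785 + (-¼ + (¼)*(-116/9))) = 1/(-1785 + (-¼ - 29/9)) = 1/(-1785 - 125/36) = 1/(-64385/36) = -36/64385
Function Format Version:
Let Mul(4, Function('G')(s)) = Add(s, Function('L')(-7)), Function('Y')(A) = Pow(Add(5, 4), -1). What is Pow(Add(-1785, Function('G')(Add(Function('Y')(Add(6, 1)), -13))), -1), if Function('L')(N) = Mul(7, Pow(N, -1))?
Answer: Rational(-36, 64385) ≈ -0.00055914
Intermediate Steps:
Function('Y')(A) = Rational(1, 9) (Function('Y')(A) = Pow(9, -1) = Rational(1, 9))
Function('G')(s) = Add(Rational(-1, 4), Mul(Rational(1, 4), s)) (Function('G')(s) = Mul(Rational(1, 4), Add(s, Mul(7, Pow(-7, -1)))) = Mul(Rational(1, 4), Add(s, Mul(7, Rational(-1, 7)))) = Mul(Rational(1, 4), Add(s, -1)) = Mul(Rational(1, 4), Add(-1, s)) = Add(Rational(-1, 4), Mul(Rational(1, 4), s)))
Pow(Add(-1785, Function('G')(Add(Function('Y')(Add(6, 1)), -13))), -1) = Pow(Add(-1785, Add(Rational(-1, 4), Mul(Rational(1, 4), Add(Rational(1, 9), -13)))), -1) = Pow(Add(-1785, Add(Rational(-1, 4), Mul(Rational(1, 4), Rational(-116, 9)))), -1) = Pow(Add(-1785, Add(Rational(-1, 4), Rational(-29, 9))), -1) = Pow(Add(-1785, Rational(-125, 36)), -1) = Pow(Rational(-64385, 36), -1) = Rational(-36, 64385)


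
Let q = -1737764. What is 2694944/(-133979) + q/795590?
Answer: -1188447189958/53296176305 ≈ -22.299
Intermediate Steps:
2694944/(-133979) + q/795590 = 2694944/(-133979) - 1737764/795590 = 2694944*(-1/133979) - 1737764*1/795590 = -2694944/133979 - 868882/397795 = -1188447189958/53296176305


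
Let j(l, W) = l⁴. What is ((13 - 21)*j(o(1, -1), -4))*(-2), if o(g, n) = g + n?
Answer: 0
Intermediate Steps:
((13 - 21)*j(o(1, -1), -4))*(-2) = ((13 - 21)*(1 - 1)⁴)*(-2) = -8*0⁴*(-2) = -8*0*(-2) = 0*(-2) = 0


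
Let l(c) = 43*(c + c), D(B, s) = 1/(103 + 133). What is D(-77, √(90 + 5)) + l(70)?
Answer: 1420721/236 ≈ 6020.0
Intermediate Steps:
D(B, s) = 1/236
l(c) = 86*c (l(c) = 43*(2*c) = 86*c)
D(-77, √(90 + 5)) + l(70) = 1/236 + 86*70 = 1/236 + 6020 = 1420721/236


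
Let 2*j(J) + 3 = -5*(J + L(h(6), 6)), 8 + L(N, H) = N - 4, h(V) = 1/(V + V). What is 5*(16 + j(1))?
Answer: 5015/24 ≈ 208.96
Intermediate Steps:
h(V) = 1/(2*V)
L(N, H) = -12 + N (L(N, H) = -8 + (N - 4) = -8 + (-4 + N) = -12 + N)
j(J) = 679/24 - 5*J/2 (j(J) = -3/2 + (-5*(J + (-12 + (½)/6)))/2 = -3/2 + (-5*(J + (-12 + (½)*(⅙))))/2 = -3/2 + (-5*(J + (-12 + 1/12)))/2 = -3/2 + (-5*(J - 143/12))/2 = -3/2 + (-5*(-143/12 + J))/2 = -3/2 + (715/12 - 5*J)/2 = -3/2 + (715/24 - 5*J/2) = 679/24 - 5*J/2)
5*(16 + j(1)) = 5*(16 + (679/24 - 5/2*1)) = 5*(16 + (679/24 - 5/2)) = 5*(16 + 619/24) = 5*(1003/24) = 5015/24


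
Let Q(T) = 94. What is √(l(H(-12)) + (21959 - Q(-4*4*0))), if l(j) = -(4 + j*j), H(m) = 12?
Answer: 3*√2413 ≈ 147.37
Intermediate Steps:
l(j) = -4 - j² (l(j) = -(4 + j²) = -4 - j²)
√(l(H(-12)) + (21959 - Q(-4*4*0))) = √((-4 - 1*12²) + (21959 - 1*94)) = √((-4 - 1*144) + (21959 - 94)) = √((-4 - 144) + 21865) = √(-148 + 21865) = √21717 = 3*√2413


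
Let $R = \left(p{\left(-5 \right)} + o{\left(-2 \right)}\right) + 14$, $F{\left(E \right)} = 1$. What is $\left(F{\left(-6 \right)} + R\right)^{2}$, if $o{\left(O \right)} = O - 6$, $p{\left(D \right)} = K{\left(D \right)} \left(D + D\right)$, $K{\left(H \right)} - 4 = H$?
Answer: $289$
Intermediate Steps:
$K{\left(H \right)} = 4 + H$
$p{\left(D \right)} = 2 D \left(4 + D\right)$ ($p{\left(D \right)} = \left(4 + D\right) \left(D + D\right) = \left(4 + D\right) 2 D = 2 D \left(4 + D\right)$)
$o{\left(O \right)} = -6 + O$ ($o{\left(O \right)} = O - 6 = -6 + O$)
$R = 16$ ($R = \left(2 \left(-5\right) \left(4 - 5\right) - 8\right) + 14 = \left(2 \left(-5\right) \left(-1\right) - 8\right) + 14 = \left(10 - 8\right) + 14 = 2 + 14 = 16$)
$\left(F{\left(-6 \right)} + R\right)^{2} = \left(1 + 16\right)^{2} = 17^{2} = 289$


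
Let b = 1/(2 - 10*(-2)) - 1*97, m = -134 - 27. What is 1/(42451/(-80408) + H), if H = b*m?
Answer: 884488/13806109291 ≈ 6.4065e-5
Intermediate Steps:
m = -161
b = -2133/22 (b = 1/(2 + 20) - 97 = 1/22 - 97 = -2133/22 ≈ -96.955)
H = 343413/22 (H = -2133/22*(-161) = 343413/22 ≈ 15610.)
1/(42451/(-80408) + H) = 1/(42451/(-80408) + 343413/22) = 1/(42451*(-1/80408) + 343413/22) = 1/(-42451/80408 + 343413/22) = 1/(13806109291/884488) = 884488/13806109291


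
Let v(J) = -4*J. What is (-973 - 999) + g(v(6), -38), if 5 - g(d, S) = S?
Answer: -1929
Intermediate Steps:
g(d, S) = 5 - S
(-973 - 999) + g(v(6), -38) = (-973 - 999) + (5 - 1*(-38)) = -1972 + (5 + 38) = -1972 + 43 = -1929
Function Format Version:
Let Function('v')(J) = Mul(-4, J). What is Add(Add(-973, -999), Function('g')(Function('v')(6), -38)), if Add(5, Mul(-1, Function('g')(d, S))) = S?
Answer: -1929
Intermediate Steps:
Function('g')(d, S) = Add(5, Mul(-1, S))
Add(Add(-973, -999), Function('g')(Function('v')(6), -38)) = Add(Add(-973, -999), Add(5, Mul(-1, -38))) = Add(-1972, Add(5, 38)) = Add(-1972, 43) = -1929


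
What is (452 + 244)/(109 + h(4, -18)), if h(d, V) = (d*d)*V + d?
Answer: -696/175 ≈ -3.9771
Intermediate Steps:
h(d, V) = d + V*d**2 (h(d, V) = d**2*V + d = V*d**2 + d = d + V*d**2)
(452 + 244)/(109 + h(4, -18)) = (452 + 244)/(109 + 4*(1 - 18*4)) = 696/(109 + 4*(1 - 72)) = 696/(109 + 4*(-71)) = 696/(109 - 284) = 696/(-175) = 696*(-1/175) = -696/175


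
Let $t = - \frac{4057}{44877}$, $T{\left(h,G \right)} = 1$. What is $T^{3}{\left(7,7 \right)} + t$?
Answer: $\frac{40820}{44877} \approx 0.9096$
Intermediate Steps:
$t = - \frac{4057}{44877}$ ($t = \left(-4057\right) \frac{1}{44877} = - \frac{4057}{44877} \approx -0.090403$)
$T^{3}{\left(7,7 \right)} + t = 1^{3} - \frac{4057}{44877} = 1 - \frac{4057}{44877} = \frac{40820}{44877}$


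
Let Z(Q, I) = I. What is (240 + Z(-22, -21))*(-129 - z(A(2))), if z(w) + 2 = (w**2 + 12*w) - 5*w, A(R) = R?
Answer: -31755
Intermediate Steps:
z(w) = -2 + w**2 + 7*w (z(w) = -2 + ((w**2 + 12*w) - 5*w) = -2 + (w**2 + 7*w) = -2 + w**2 + 7*w)
(240 + Z(-22, -21))*(-129 - z(A(2))) = (240 - 21)*(-129 - (-2 + 2**2 + 7*2)) = 219*(-129 - (-2 + 4 + 14)) = 219*(-129 - 1*16) = 219*(-129 - 16) = 219*(-145) = -31755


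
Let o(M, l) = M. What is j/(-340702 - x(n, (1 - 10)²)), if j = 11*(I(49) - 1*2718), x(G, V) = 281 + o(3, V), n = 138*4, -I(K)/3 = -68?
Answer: 4609/56831 ≈ 0.081100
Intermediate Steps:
I(K) = 204 (I(K) = -3*(-68) = 204)
n = 552
x(G, V) = 284 (x(G, V) = 281 + 3 = 284)
j = -27654 (j = 11*(204 - 1*2718) = 11*(204 - 2718) = 11*(-2514) = -27654)
j/(-340702 - x(n, (1 - 10)²)) = -27654/(-340702 - 1*284) = -27654/(-340702 - 284) = -27654/(-340986) = -27654*(-1/340986) = 4609/56831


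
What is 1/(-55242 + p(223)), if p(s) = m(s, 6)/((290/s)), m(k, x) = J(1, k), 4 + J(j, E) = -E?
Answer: -290/16070801 ≈ -1.8045e-5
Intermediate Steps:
J(j, E) = -4 - E
m(k, x) = -4 - k
p(s) = s*(-4 - s)/290 (p(s) = (-4 - s)/((290/s)) = (-4 - s)*(s/290) = s*(-4 - s)/290)
1/(-55242 + p(223)) = 1/(-55242 - 1/290*223*(4 + 223)) = 1/(-55242 - 1/290*223*227) = 1/(-55242 - 50621/290) = 1/(-16070801/290) = -290/16070801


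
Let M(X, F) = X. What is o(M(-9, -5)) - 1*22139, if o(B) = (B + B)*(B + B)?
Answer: -21815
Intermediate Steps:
o(B) = 4*B² (o(B) = (2*B)*(2*B) = 4*B²)
o(M(-9, -5)) - 1*22139 = 4*(-9)² - 1*22139 = 4*81 - 22139 = 324 - 22139 = -21815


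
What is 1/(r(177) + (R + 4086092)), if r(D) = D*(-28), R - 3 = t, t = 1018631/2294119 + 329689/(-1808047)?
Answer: 4147874975593/16928055415403565093 ≈ 2.4503e-7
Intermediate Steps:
t = 1085386924666/4147874975593 (t = 1018631*(1/2294119) + 329689*(-1/1808047) = 1018631/2294119 - 329689/1808047 = 1085386924666/4147874975593 ≈ 0.26167)
R = 13529011851445/4147874975593 (R = 3 + 1085386924666/4147874975593 = 13529011851445/4147874975593 ≈ 3.2617)
r(D) = -28*D
1/(r(177) + (R + 4086092)) = 1/(-28*177 + (13529011851445/4147874975593 + 4086092)) = 1/(-4956 + 16948612283782604001/4147874975593) = 1/(16928055415403565093/4147874975593) = 4147874975593/16928055415403565093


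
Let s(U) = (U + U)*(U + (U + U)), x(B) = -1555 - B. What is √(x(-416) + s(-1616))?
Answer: √15667597 ≈ 3958.2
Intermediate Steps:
s(U) = 6*U² (s(U) = (2*U)*(U + 2*U) = (2*U)*(3*U) = 6*U²)
√(x(-416) + s(-1616)) = √((-1555 - 1*(-416)) + 6*(-1616)²) = √((-1555 + 416) + 6*2611456) = √(-1139 + 15668736) = √15667597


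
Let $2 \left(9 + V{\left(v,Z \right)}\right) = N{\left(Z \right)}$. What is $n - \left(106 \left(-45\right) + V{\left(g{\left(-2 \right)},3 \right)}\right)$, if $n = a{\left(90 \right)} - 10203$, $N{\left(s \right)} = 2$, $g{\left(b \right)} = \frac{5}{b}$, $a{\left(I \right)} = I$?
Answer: $-5335$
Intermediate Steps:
$V{\left(v,Z \right)} = -8$ ($V{\left(v,Z \right)} = -9 + \frac{1}{2} \cdot 2 = -9 + 1 = -8$)
$n = -10113$ ($n = 90 - 10203 = -10113$)
$n - \left(106 \left(-45\right) + V{\left(g{\left(-2 \right)},3 \right)}\right) = -10113 - \left(106 \left(-45\right) - 8\right) = -10113 - \left(-4770 - 8\right) = -10113 - -4778 = -10113 + 4778 = -5335$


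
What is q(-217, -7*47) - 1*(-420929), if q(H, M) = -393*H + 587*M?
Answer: 313087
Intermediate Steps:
q(-217, -7*47) - 1*(-420929) = (-393*(-217) + 587*(-7*47)) - 1*(-420929) = (85281 + 587*(-329)) + 420929 = (85281 - 193123) + 420929 = -107842 + 420929 = 313087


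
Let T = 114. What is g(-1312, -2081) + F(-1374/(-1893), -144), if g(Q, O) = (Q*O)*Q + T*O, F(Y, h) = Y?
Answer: -2260465435380/631 ≈ -3.5824e+9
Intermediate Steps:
g(Q, O) = 114*O + O*Q² (g(Q, O) = (Q*O)*Q + 114*O = (O*Q)*Q + 114*O = O*Q² + 114*O = 114*O + O*Q²)
g(-1312, -2081) + F(-1374/(-1893), -144) = -2081*(114 + (-1312)²) - 1374/(-1893) = -2081*(114 + 1721344) - 1374*(-1/1893) = -2081*1721458 + 458/631 = -3582354098 + 458/631 = -2260465435380/631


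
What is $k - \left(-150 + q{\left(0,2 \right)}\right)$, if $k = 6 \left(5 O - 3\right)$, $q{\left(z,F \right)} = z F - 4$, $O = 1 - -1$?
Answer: $196$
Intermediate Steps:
$O = 2$ ($O = 1 + 1 = 2$)
$q{\left(z,F \right)} = -4 + F z$ ($q{\left(z,F \right)} = F z - 4 = -4 + F z$)
$k = 42$ ($k = 6 \left(5 \cdot 2 - 3\right) = 6 \left(10 - 3\right) = 6 \cdot 7 = 42$)
$k - \left(-150 + q{\left(0,2 \right)}\right) = 42 + \left(150 - \left(-4 + 2 \cdot 0\right)\right) = 42 + \left(150 - \left(-4 + 0\right)\right) = 42 + \left(150 - -4\right) = 42 + \left(150 + 4\right) = 42 + 154 = 196$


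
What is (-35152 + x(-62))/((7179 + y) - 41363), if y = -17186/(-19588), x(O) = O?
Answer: 114961972/111596501 ≈ 1.0302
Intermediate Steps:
y = 8593/9794 (y = -17186*(-1/19588) = 8593/9794 ≈ 0.87737)
(-35152 + x(-62))/((7179 + y) - 41363) = (-35152 - 62)/((7179 + 8593/9794) - 41363) = -35214/(70319719/9794 - 41363) = -35214/(-334789503/9794) = -35214*(-9794/334789503) = 114961972/111596501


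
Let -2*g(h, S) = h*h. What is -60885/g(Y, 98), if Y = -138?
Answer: 6765/1058 ≈ 6.3941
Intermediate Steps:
g(h, S) = -h²/2 (g(h, S) = -h*h/2 = -h²/2)
-60885/g(Y, 98) = -60885/((-½*(-138)²)) = -60885/((-½*19044)) = -60885/(-9522) = -60885*(-1/9522) = 6765/1058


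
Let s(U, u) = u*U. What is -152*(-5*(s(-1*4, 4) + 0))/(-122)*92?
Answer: 559360/61 ≈ 9169.8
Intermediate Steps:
s(U, u) = U*u
-152*(-5*(s(-1*4, 4) + 0))/(-122)*92 = -152*(-5*(-1*4*4 + 0))/(-122)*92 = -152*(-5*(-4*4 + 0))*(-1)/122*92 = -152*(-5*(-16 + 0))*(-1)/122*92 = -152*(-5*(-16))*(-1)/122*92 = -12160*(-1)/122*92 = -152*(-40/61)*92 = (6080/61)*92 = 559360/61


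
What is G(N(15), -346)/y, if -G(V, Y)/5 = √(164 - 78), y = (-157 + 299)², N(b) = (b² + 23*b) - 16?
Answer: -5*√86/20164 ≈ -0.0022995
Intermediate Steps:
N(b) = -16 + b² + 23*b
y = 20164 (y = 142² = 20164)
G(V, Y) = -5*√86 (G(V, Y) = -5*√(164 - 78) = -5*√86)
G(N(15), -346)/y = -5*√86/20164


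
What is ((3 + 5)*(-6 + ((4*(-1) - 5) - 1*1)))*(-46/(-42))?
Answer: -2944/21 ≈ -140.19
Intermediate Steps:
((3 + 5)*(-6 + ((4*(-1) - 5) - 1*1)))*(-46/(-42)) = (8*(-6 + ((-4 - 5) - 1)))*(-46*(-1/42)) = (8*(-6 + (-9 - 1)))*(23/21) = (8*(-6 - 10))*(23/21) = (8*(-16))*(23/21) = -128*23/21 = -2944/21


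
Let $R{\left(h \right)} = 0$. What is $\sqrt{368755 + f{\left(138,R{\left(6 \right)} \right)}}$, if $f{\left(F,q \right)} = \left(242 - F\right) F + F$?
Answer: $\sqrt{383245} \approx 619.07$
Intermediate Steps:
$f{\left(F,q \right)} = F + F \left(242 - F\right)$ ($f{\left(F,q \right)} = F \left(242 - F\right) + F = F + F \left(242 - F\right)$)
$\sqrt{368755 + f{\left(138,R{\left(6 \right)} \right)}} = \sqrt{368755 + 138 \left(243 - 138\right)} = \sqrt{368755 + 138 \cdot 105} = \sqrt{368755 + 14490} = \sqrt{383245}$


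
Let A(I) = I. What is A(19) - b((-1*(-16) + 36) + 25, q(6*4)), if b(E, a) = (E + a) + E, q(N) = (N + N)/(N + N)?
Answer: -136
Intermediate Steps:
q(N) = 1 (q(N) = (2*N)/((2*N)) = (2*N)*(1/(2*N)) = 1)
b(E, a) = a + 2*E
A(19) - b((-1*(-16) + 36) + 25, q(6*4)) = 19 - (1 + 2*((-1*(-16) + 36) + 25)) = 19 - (1 + 2*((16 + 36) + 25)) = 19 - (1 + 2*(52 + 25)) = 19 - (1 + 2*77) = 19 - (1 + 154) = 19 - 1*155 = 19 - 155 = -136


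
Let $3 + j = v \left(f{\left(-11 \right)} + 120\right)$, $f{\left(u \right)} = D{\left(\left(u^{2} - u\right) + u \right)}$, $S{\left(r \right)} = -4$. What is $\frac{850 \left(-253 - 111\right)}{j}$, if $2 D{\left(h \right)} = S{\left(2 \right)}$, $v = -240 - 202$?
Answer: $\frac{309400}{52159} \approx 5.9319$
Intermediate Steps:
$v = -442$ ($v = -240 - 202 = -442$)
$D{\left(h \right)} = -2$ ($D{\left(h \right)} = \frac{1}{2} \left(-4\right) = -2$)
$f{\left(u \right)} = -2$
$j = -52159$ ($j = -3 - 442 \left(-2 + 120\right) = -3 - 52156 = -52159$)
$\frac{850 \left(-253 - 111\right)}{j} = \frac{850 \left(-253 - 111\right)}{-52159} = 850 \left(-253 - 111\right) \left(- \frac{1}{52159}\right) = 850 \left(-364\right) \left(- \frac{1}{52159}\right) = \left(-309400\right) \left(- \frac{1}{52159}\right) = \frac{309400}{52159}$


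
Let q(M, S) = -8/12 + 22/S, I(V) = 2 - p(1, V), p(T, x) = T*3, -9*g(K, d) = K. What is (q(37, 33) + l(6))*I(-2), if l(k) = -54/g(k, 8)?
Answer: -81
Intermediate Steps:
g(K, d) = -K/9
p(T, x) = 3*T
I(V) = -1 (I(V) = 2 - 3 = -1)
q(M, S) = -⅔ + 22/S (q(M, S) = -8*1/12 + 22/S = -⅔ + 22/S)
l(k) = 486/k (l(k) = -54*(-9/k) = -(-486)/k = 486/k)
(q(37, 33) + l(6))*I(-2) = ((-⅔ + 22/33) + 486/6)*(-1) = ((-⅔ + 22*(1/33)) + 486*(⅙))*(-1) = ((-⅔ + ⅔) + 81)*(-1) = (0 + 81)*(-1) = 81*(-1) = -81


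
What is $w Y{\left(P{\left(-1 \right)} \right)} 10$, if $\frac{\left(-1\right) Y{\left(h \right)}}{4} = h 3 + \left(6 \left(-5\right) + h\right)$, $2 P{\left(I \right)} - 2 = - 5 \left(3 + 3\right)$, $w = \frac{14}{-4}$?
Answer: $-12040$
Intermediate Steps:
$w = - \frac{7}{2}$ ($w = 14 \left(- \frac{1}{4}\right) = - \frac{7}{2} \approx -3.5$)
$P{\left(I \right)} = -14$ ($P{\left(I \right)} = 1 + \frac{\left(-5\right) \left(3 + 3\right)}{2} = 1 + \frac{\left(-5\right) 6}{2} = 1 + \frac{1}{2} \left(-30\right) = 1 - 15 = -14$)
$Y{\left(h \right)} = 120 - 16 h$ ($Y{\left(h \right)} = - 4 \left(h 3 + \left(6 \left(-5\right) + h\right)\right) = - 4 \left(3 h + \left(-30 + h\right)\right) = - 4 \left(-30 + 4 h\right) = 120 - 16 h$)
$w Y{\left(P{\left(-1 \right)} \right)} 10 = - \frac{7 \left(120 - -224\right)}{2} \cdot 10 = - \frac{7 \left(120 + 224\right)}{2} \cdot 10 = \left(- \frac{7}{2}\right) 344 \cdot 10 = \left(-1204\right) 10 = -12040$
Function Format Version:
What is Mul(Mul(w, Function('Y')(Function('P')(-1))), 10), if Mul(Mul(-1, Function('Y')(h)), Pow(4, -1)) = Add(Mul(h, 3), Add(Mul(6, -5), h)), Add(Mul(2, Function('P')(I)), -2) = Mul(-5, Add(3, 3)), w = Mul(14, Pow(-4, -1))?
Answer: -12040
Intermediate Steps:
w = Rational(-7, 2) (w = Mul(14, Rational(-1, 4)) = Rational(-7, 2) ≈ -3.5000)
Function('P')(I) = -14 (Function('P')(I) = Add(1, Mul(Rational(1, 2), Mul(-5, Add(3, 3)))) = Add(1, Mul(Rational(1, 2), Mul(-5, 6))) = Add(1, Mul(Rational(1, 2), -30)) = Add(1, -15) = -14)
Function('Y')(h) = Add(120, Mul(-16, h)) (Function('Y')(h) = Mul(-4, Add(Mul(h, 3), Add(Mul(6, -5), h))) = Mul(-4, Add(Mul(3, h), Add(-30, h))) = Mul(-4, Add(-30, Mul(4, h))) = Add(120, Mul(-16, h)))
Mul(Mul(w, Function('Y')(Function('P')(-1))), 10) = Mul(Mul(Rational(-7, 2), Add(120, Mul(-16, -14))), 10) = Mul(Mul(Rational(-7, 2), Add(120, 224)), 10) = Mul(Mul(Rational(-7, 2), 344), 10) = Mul(-1204, 10) = -12040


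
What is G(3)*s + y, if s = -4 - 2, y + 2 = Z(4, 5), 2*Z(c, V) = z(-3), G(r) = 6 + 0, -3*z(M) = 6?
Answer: -39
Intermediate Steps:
z(M) = -2 (z(M) = -⅓*6 = -2)
G(r) = 6
Z(c, V) = -1 (Z(c, V) = (½)*(-2) = -1)
y = -3 (y = -2 - 1 = -3)
s = -6
G(3)*s + y = 6*(-6) - 3 = -36 - 3 = -39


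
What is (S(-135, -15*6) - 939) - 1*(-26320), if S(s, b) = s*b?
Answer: 37531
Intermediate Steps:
S(s, b) = b*s
(S(-135, -15*6) - 939) - 1*(-26320) = (-15*6*(-135) - 939) - 1*(-26320) = (-90*(-135) - 939) + 26320 = (12150 - 939) + 26320 = 11211 + 26320 = 37531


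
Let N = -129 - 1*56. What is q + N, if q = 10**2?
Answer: -85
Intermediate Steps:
q = 100
N = -185 (N = -129 - 56 = -185)
q + N = 100 - 185 = -85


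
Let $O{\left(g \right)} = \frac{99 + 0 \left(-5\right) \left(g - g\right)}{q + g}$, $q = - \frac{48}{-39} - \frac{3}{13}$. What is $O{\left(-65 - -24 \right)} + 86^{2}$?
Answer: $\frac{295741}{40} \approx 7393.5$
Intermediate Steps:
$q = 1$ ($q = \left(-48\right) \left(- \frac{1}{39}\right) - \frac{3}{13} = \frac{16}{13} - \frac{3}{13} = 1$)
$O{\left(g \right)} = \frac{99}{1 + g}$ ($O{\left(g \right)} = \frac{99 + 0 \left(-5\right) \left(g - g\right)}{1 + g} = \frac{99 + 0 \cdot 0}{1 + g} = \frac{99 + 0}{1 + g} = \frac{99}{1 + g}$)
$O{\left(-65 - -24 \right)} + 86^{2} = \frac{99}{1 - 41} + 86^{2} = \frac{99}{1 + \left(-65 + 24\right)} + 7396 = \frac{99}{1 - 41} + 7396 = \frac{99}{-40} + 7396 = 99 \left(- \frac{1}{40}\right) + 7396 = - \frac{99}{40} + 7396 = \frac{295741}{40}$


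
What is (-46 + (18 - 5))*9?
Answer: -297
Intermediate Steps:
(-46 + (18 - 5))*9 = (-46 + 13)*9 = -33*9 = -297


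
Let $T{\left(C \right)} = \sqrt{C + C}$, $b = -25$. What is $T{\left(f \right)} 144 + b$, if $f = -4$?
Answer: $-25 + 288 i \sqrt{2} \approx -25.0 + 407.29 i$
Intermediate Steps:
$T{\left(C \right)} = \sqrt{2} \sqrt{C}$ ($T{\left(C \right)} = \sqrt{2 C} = \sqrt{2} \sqrt{C}$)
$T{\left(f \right)} 144 + b = \sqrt{2} \sqrt{-4} \cdot 144 - 25 = \sqrt{2} \cdot 2 i 144 - 25 = 2 i \sqrt{2} \cdot 144 - 25 = 288 i \sqrt{2} - 25 = -25 + 288 i \sqrt{2}$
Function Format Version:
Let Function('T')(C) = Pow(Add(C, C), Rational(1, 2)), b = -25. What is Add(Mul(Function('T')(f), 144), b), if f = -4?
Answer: Add(-25, Mul(288, I, Pow(2, Rational(1, 2)))) ≈ Add(-25.000, Mul(407.29, I))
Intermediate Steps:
Function('T')(C) = Mul(Pow(2, Rational(1, 2)), Pow(C, Rational(1, 2))) (Function('T')(C) = Pow(Mul(2, C), Rational(1, 2)) = Mul(Pow(2, Rational(1, 2)), Pow(C, Rational(1, 2))))
Add(Mul(Function('T')(f), 144), b) = Add(Mul(Mul(Pow(2, Rational(1, 2)), Pow(-4, Rational(1, 2))), 144), -25) = Add(Mul(Mul(Pow(2, Rational(1, 2)), Mul(2, I)), 144), -25) = Add(Mul(Mul(2, I, Pow(2, Rational(1, 2))), 144), -25) = Add(Mul(288, I, Pow(2, Rational(1, 2))), -25) = Add(-25, Mul(288, I, Pow(2, Rational(1, 2))))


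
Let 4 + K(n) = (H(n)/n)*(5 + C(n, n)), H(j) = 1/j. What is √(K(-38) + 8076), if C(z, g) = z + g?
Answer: √11655897/38 ≈ 89.844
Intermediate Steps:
C(z, g) = g + z
K(n) = -4 + (5 + 2*n)/n² (K(n) = -4 + (1/(n*n))*(5 + (n + n)) = -4 + (5 + 2*n)/n²)
√(K(-38) + 8076) = √((-4 + 2/(-38) + 5/(-38)²) + 8076) = √((-4 + 2*(-1/38) + 5*(1/1444)) + 8076) = √((-4 - 1/19 + 5/1444) + 8076) = √(-5847/1444 + 8076) = √(11655897/1444) = √11655897/38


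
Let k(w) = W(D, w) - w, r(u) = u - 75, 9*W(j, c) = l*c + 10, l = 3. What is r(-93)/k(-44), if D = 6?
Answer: -756/137 ≈ -5.5182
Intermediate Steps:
W(j, c) = 10/9 + c/3 (W(j, c) = (3*c + 10)/9 = (10 + 3*c)/9 = 10/9 + c/3)
r(u) = -75 + u
k(w) = 10/9 - 2*w/3 (k(w) = (10/9 + w/3) - w = 10/9 - 2*w/3)
r(-93)/k(-44) = (-75 - 93)/(10/9 - ⅔*(-44)) = -168/(10/9 + 88/3) = -168/274/9 = -168*9/274 = -756/137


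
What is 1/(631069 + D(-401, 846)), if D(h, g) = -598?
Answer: 1/630471 ≈ 1.5861e-6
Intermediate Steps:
1/(631069 + D(-401, 846)) = 1/(631069 - 598) = 1/630471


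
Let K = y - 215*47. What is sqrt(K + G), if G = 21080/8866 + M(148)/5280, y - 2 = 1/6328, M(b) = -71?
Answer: I*sqrt(1860956580024411870)/13573560 ≈ 100.5*I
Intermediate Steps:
y = 12657/6328 (y = 2 + 1/6328 = 12657/6328 ≈ 2.0002)
G = 162277/68640 (G = 21080/8866 - 71/5280 = 21080*(1/8866) - 71*1/5280 = 340/143 - 71/5280 = 162277/68640 ≈ 2.3642)
K = -63931783/6328 (K = 12657/6328 - 215*47 = 12657/6328 - 1*10105 = 12657/6328 - 10105 = -63931783/6328 ≈ -10103.)
sqrt(K + G) = sqrt(-63931783/6328 + 162277/68640) = sqrt(-548406337033/54294240) = I*sqrt(1860956580024411870)/13573560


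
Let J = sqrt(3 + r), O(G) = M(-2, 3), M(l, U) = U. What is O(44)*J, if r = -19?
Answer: 12*I ≈ 12.0*I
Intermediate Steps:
O(G) = 3
J = 4*I (J = sqrt(3 - 19) = sqrt(-16) = 4*I ≈ 4.0*I)
O(44)*J = 3*(4*I) = 12*I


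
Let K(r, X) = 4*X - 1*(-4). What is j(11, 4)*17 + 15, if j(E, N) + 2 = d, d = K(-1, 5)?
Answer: 389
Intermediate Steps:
K(r, X) = 4 + 4*X (K(r, X) = 4*X + 4 = 4 + 4*X)
d = 24 (d = 4 + 4*5 = 4 + 20 = 24)
j(E, N) = 22 (j(E, N) = -2 + 24 = 22)
j(11, 4)*17 + 15 = 22*17 + 15 = 374 + 15 = 389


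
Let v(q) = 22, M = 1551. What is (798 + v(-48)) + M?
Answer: 2371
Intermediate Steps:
(798 + v(-48)) + M = (798 + 22) + 1551 = 820 + 1551 = 2371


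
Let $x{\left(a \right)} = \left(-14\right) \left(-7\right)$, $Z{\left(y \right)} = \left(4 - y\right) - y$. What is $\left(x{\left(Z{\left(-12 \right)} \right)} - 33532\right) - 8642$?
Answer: $-42076$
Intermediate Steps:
$Z{\left(y \right)} = 4 - 2 y$
$x{\left(a \right)} = 98$
$\left(x{\left(Z{\left(-12 \right)} \right)} - 33532\right) - 8642 = \left(98 - 33532\right) - 8642 = -33434 - 8642 = -42076$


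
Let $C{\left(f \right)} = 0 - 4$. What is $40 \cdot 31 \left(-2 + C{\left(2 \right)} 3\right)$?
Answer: $-17360$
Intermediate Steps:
$C{\left(f \right)} = -4$
$40 \cdot 31 \left(-2 + C{\left(2 \right)} 3\right) = 40 \cdot 31 \left(-2 - 12\right) = 1240 \left(-2 - 12\right) = 1240 \left(-14\right) = -17360$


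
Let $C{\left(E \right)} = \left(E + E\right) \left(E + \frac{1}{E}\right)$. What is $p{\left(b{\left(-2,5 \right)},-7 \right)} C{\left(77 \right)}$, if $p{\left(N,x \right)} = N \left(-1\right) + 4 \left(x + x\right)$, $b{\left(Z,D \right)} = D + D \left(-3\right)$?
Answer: $-545560$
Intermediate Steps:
$C{\left(E \right)} = 2 E \left(E + \frac{1}{E}\right)$
$b{\left(Z,D \right)} = - 2 D$ ($b{\left(Z,D \right)} = D - 3 D = - 2 D$)
$p{\left(N,x \right)} = - N + 8 x$ ($p{\left(N,x \right)} = - N + 4 \cdot 2 x = - N + 8 x$)
$p{\left(b{\left(-2,5 \right)},-7 \right)} C{\left(77 \right)} = \left(- \left(-2\right) 5 + 8 \left(-7\right)\right) \left(2 + 2 \cdot 77^{2}\right) = \left(\left(-1\right) \left(-10\right) - 56\right) \left(2 + 2 \cdot 5929\right) = \left(10 - 56\right) \left(2 + 11858\right) = \left(-46\right) 11860 = -545560$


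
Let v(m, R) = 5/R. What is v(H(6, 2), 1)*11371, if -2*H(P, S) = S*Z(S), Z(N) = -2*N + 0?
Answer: 56855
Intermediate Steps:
Z(N) = -2*N
H(P, S) = S² (H(P, S) = -S*(-2*S)/2 = -(-1)*S² = S²)
v(H(6, 2), 1)*11371 = (5/1)*11371 = (5*1)*11371 = 5*11371 = 56855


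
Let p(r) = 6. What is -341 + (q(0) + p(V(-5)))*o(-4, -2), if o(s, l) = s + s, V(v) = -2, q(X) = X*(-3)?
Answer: -389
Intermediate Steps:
q(X) = -3*X
o(s, l) = 2*s
-341 + (q(0) + p(V(-5)))*o(-4, -2) = -341 + (-3*0 + 6)*(2*(-4)) = -341 + (0 + 6)*(-8) = -341 + 6*(-8) = -341 - 48 = -389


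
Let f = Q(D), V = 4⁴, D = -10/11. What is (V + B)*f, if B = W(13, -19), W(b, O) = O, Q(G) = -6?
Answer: -1422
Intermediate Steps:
D = -10/11 (D = -10*1/11 = -10/11 ≈ -0.90909)
V = 256
f = -6
B = -19
(V + B)*f = (256 - 19)*(-6) = 237*(-6) = -1422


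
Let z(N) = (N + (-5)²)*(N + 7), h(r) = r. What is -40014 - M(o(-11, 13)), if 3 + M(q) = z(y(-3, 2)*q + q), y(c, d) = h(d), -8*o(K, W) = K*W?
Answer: -2865769/64 ≈ -44778.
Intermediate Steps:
o(K, W) = -K*W/8
y(c, d) = d
z(N) = (7 + N)*(25 + N) (z(N) = (N + 25)*(7 + N) = (25 + N)*(7 + N) = (7 + N)*(25 + N))
M(q) = 172 + 9*q² + 96*q (M(q) = -3 + (175 + (2*q + q)² + 32*(2*q + q)) = -3 + (175 + (3*q)² + 32*(3*q)) = -3 + (175 + 9*q² + 96*q) = 172 + 9*q² + 96*q)
-40014 - M(o(-11, 13)) = -40014 - (172 + 9*(-⅛*(-11)*13)² + 96*(-⅛*(-11)*13)) = -40014 - (172 + 9*(143/8)² + 96*(143/8)) = -40014 - (172 + 9*(20449/64) + 1716) = -40014 - (172 + 184041/64 + 1716) = -40014 - 1*304873/64 = -40014 - 304873/64 = -2865769/64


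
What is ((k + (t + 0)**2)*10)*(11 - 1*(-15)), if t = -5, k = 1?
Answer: 6760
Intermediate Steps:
((k + (t + 0)**2)*10)*(11 - 1*(-15)) = ((1 + (-5 + 0)**2)*10)*(11 - 1*(-15)) = ((1 + (-5)**2)*10)*(11 + 15) = ((1 + 25)*10)*26 = (26*10)*26 = 260*26 = 6760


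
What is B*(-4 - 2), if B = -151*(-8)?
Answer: -7248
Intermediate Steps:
B = 1208
B*(-4 - 2) = 1208*(-4 - 2) = 1208*(-6) = -7248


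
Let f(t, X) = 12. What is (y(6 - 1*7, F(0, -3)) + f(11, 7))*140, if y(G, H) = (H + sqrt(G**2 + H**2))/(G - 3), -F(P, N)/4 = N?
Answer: 1260 - 35*sqrt(145) ≈ 838.54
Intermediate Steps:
F(P, N) = -4*N
y(G, H) = (H + sqrt(G**2 + H**2))/(-3 + G)
(y(6 - 1*7, F(0, -3)) + f(11, 7))*140 = ((-4*(-3) + sqrt((6 - 1*7)**2 + (-4*(-3))**2))/(-3 + (6 - 1*7)) + 12)*140 = ((12 + sqrt((6 - 7)**2 + 12**2))/(-3 + (6 - 7)) + 12)*140 = ((12 + sqrt((-1)**2 + 144))/(-3 - 1) + 12)*140 = ((12 + sqrt(1 + 144))/(-4) + 12)*140 = (-(12 + sqrt(145))/4 + 12)*140 = ((-3 - sqrt(145)/4) + 12)*140 = (9 - sqrt(145)/4)*140 = 1260 - 35*sqrt(145)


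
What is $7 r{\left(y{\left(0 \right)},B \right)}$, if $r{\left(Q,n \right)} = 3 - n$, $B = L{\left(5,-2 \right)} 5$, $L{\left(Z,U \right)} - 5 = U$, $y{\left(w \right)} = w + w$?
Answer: $-84$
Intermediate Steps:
$y{\left(w \right)} = 2 w$
$L{\left(Z,U \right)} = 5 + U$
$B = 15$ ($B = \left(5 - 2\right) 5 = 3 \cdot 5 = 15$)
$7 r{\left(y{\left(0 \right)},B \right)} = 7 \left(3 - 15\right) = 7 \left(-12\right) = -84$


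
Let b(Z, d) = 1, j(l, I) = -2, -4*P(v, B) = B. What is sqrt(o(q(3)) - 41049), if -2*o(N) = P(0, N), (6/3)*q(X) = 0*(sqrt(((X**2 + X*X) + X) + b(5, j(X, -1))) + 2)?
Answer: 3*I*sqrt(4561) ≈ 202.61*I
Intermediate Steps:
P(v, B) = -B/4
q(X) = 0 (q(X) = (0*(sqrt(((X**2 + X*X) + X) + 1) + 2))/2 = (0*(sqrt(((X**2 + X**2) + X) + 1) + 2))/2 = (0*(sqrt((2*X**2 + X) + 1) + 2))/2 = (0*(sqrt((X + 2*X**2) + 1) + 2))/2 = (0*(sqrt(1 + X + 2*X**2) + 2))/2 = (0*(2 + sqrt(1 + X + 2*X**2)))/2 = (1/2)*0 = 0)
o(N) = N/8 (o(N) = -(-1)*N/8 = N/8)
sqrt(o(q(3)) - 41049) = sqrt((1/8)*0 - 41049) = sqrt(0 - 41049) = sqrt(-41049) = 3*I*sqrt(4561)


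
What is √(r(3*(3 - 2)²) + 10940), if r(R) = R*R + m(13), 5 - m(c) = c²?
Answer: √10785 ≈ 103.85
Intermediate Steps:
m(c) = 5 - c²
r(R) = -164 + R² (r(R) = R*R + (5 - 1*13²) = R² + (5 - 1*169) = R² + (5 - 169) = R² - 164 = -164 + R²)
√(r(3*(3 - 2)²) + 10940) = √((-164 + (3*(3 - 2)²)²) + 10940) = √((-164 + (3*1²)²) + 10940) = √((-164 + (3*1)²) + 10940) = √((-164 + 3²) + 10940) = √((-164 + 9) + 10940) = √(-155 + 10940) = √10785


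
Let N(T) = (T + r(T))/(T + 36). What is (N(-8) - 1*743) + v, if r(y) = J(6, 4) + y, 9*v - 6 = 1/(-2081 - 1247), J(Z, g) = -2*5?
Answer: -155835271/209664 ≈ -743.26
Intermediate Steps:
J(Z, g) = -10
v = 19967/29952 (v = 2/3 + 1/(9*(-2081 - 1247)) = 2/3 + (1/9)/(-3328) = 2/3 + (1/9)*(-1/3328) = 2/3 - 1/29952 = 19967/29952 ≈ 0.66663)
r(y) = -10 + y
N(T) = (-10 + 2*T)/(36 + T) (N(T) = (T + (-10 + T))/(T + 36) = (-10 + 2*T)/(36 + T))
(N(-8) - 1*743) + v = (2*(-5 - 8)/(36 - 8) - 1*743) + 19967/29952 = (2*(-13)/28 - 743) + 19967/29952 = (2*(1/28)*(-13) - 743) + 19967/29952 = (-13/14 - 743) + 19967/29952 = -10415/14 + 19967/29952 = -155835271/209664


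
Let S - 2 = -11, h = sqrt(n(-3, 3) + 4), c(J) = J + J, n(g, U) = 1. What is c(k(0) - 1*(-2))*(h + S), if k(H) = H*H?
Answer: -36 + 4*sqrt(5) ≈ -27.056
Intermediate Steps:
k(H) = H**2
c(J) = 2*J
h = sqrt(5) (h = sqrt(1 + 4) = sqrt(5) ≈ 2.2361)
S = -9 (S = 2 - 11 = -9)
c(k(0) - 1*(-2))*(h + S) = (2*(0**2 - 1*(-2)))*(sqrt(5) - 9) = (2*(0 + 2))*(-9 + sqrt(5)) = (2*2)*(-9 + sqrt(5)) = 4*(-9 + sqrt(5)) = -36 + 4*sqrt(5)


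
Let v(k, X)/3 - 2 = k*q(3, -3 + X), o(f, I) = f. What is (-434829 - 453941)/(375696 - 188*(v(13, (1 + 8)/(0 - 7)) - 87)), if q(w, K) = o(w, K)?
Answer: -7285/3024 ≈ -2.4091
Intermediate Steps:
q(w, K) = w
v(k, X) = 6 + 9*k (v(k, X) = 6 + 3*(k*3) = 6 + 3*(3*k) = 6 + 9*k)
(-434829 - 453941)/(375696 - 188*(v(13, (1 + 8)/(0 - 7)) - 87)) = (-434829 - 453941)/(375696 - 188*((6 + 9*13) - 87)) = -888770/(375696 - 188*((6 + 117) - 87)) = -888770/(375696 - 188*(123 - 87)) = -888770/(375696 - 188*36) = -888770/(375696 - 6768) = -888770/368928 = -888770*1/368928 = -7285/3024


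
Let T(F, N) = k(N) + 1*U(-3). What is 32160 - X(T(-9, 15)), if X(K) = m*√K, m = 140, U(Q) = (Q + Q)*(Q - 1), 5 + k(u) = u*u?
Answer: 32160 - 280*√61 ≈ 29973.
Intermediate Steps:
k(u) = -5 + u² (k(u) = -5 + u*u = -5 + u²)
U(Q) = 2*Q*(-1 + Q) (U(Q) = (2*Q)*(-1 + Q) = 2*Q*(-1 + Q))
T(F, N) = 19 + N² (T(F, N) = (-5 + N²) + 1*(2*(-3)*(-1 - 3)) = (-5 + N²) + 1*(2*(-3)*(-4)) = (-5 + N²) + 1*24 = (-5 + N²) + 24 = 19 + N²)
X(K) = 140*√K
32160 - X(T(-9, 15)) = 32160 - 140*√(19 + 15²) = 32160 - 140*√(19 + 225) = 32160 - 140*√244 = 32160 - 140*2*√61 = 32160 - 280*√61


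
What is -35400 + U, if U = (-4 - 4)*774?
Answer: -41592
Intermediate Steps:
U = -6192 (U = -8*774 = -6192)
-35400 + U = -35400 - 6192 = -41592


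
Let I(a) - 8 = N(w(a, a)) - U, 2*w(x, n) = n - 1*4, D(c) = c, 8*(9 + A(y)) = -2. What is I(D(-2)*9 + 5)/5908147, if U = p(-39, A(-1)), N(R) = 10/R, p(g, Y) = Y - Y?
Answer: 116/100438499 ≈ 1.1549e-6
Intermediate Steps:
A(y) = -37/4 (A(y) = -9 + (⅛)*(-2) = -9 - ¼ = -37/4)
w(x, n) = -2 + n/2 (w(x, n) = (n - 1*4)/2 = (n - 4)/2 = (-4 + n)/2 = -2 + n/2)
p(g, Y) = 0
U = 0
I(a) = 8 + 10/(-2 + a/2) (I(a) = 8 + (10/(-2 + a/2) - 1*0) = 8 + (10/(-2 + a/2) + 0) = 8 + 10/(-2 + a/2))
I(D(-2)*9 + 5)/5908147 = (4*(-3 + 2*(-2*9 + 5))/(-4 + (-2*9 + 5)))/5908147 = (4*(-3 + 2*(-18 + 5))/(-4 + (-18 + 5)))*(1/5908147) = (4*(-3 + 2*(-13))/(-4 - 13))*(1/5908147) = (4*(-3 - 26)/(-17))*(1/5908147) = (4*(-1/17)*(-29))*(1/5908147) = (116/17)*(1/5908147) = 116/100438499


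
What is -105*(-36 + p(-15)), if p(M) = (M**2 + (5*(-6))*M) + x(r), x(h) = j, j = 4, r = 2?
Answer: -67515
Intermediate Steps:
x(h) = 4
p(M) = 4 + M**2 - 30*M (p(M) = (M**2 + (5*(-6))*M) + 4 = (M**2 - 30*M) + 4 = 4 + M**2 - 30*M)
-105*(-36 + p(-15)) = -105*(-36 + (4 + (-15)**2 - 30*(-15))) = -105*(-36 + (4 + 225 + 450)) = -105*(-36 + 679) = -105*643 = -67515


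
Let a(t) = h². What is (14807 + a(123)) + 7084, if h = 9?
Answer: 21972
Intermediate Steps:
a(t) = 81 (a(t) = 9² = 81)
(14807 + a(123)) + 7084 = (14807 + 81) + 7084 = 14888 + 7084 = 21972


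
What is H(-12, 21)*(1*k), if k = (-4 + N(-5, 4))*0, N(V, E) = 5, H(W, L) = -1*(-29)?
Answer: 0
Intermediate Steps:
H(W, L) = 29
k = 0 (k = (-4 + 5)*0 = 1*0 = 0)
H(-12, 21)*(1*k) = 29*(1*0) = 29*0 = 0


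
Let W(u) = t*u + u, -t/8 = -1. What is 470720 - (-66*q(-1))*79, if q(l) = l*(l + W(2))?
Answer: 382082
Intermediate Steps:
t = 8 (t = -8*(-1) = 8)
W(u) = 9*u (W(u) = 8*u + u = 9*u)
q(l) = l*(18 + l) (q(l) = l*(l + 9*2) = l*(l + 18) = l*(18 + l))
470720 - (-66*q(-1))*79 = 470720 - (-(-66)*(18 - 1))*79 = 470720 - (-(-66)*17)*79 = 470720 - (-66*(-17))*79 = 470720 - 1122*79 = 470720 - 1*88638 = 470720 - 88638 = 382082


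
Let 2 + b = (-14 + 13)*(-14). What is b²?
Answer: 144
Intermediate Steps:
b = 12 (b = -2 + (-14 + 13)*(-14) = -2 - 1*(-14) = -2 + 14 = 12)
b² = 12² = 144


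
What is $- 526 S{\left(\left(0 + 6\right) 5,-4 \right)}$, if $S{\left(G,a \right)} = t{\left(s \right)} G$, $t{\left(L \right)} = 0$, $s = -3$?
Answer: $0$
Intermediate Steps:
$S{\left(G,a \right)} = 0$ ($S{\left(G,a \right)} = 0 G = 0$)
$- 526 S{\left(\left(0 + 6\right) 5,-4 \right)} = \left(-526\right) 0 = 0$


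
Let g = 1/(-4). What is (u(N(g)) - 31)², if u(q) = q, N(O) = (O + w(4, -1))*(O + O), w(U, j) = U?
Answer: 69169/64 ≈ 1080.8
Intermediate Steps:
g = -¼ ≈ -0.25000
N(O) = 2*O*(4 + O) (N(O) = (O + 4)*(O + O) = (4 + O)*(2*O) = 2*O*(4 + O))
(u(N(g)) - 31)² = (2*(-¼)*(4 - ¼) - 31)² = (2*(-¼)*(15/4) - 31)² = (-15/8 - 31)² = (-263/8)² = 69169/64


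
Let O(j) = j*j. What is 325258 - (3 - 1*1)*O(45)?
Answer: 321208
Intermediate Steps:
O(j) = j**2
325258 - (3 - 1*1)*O(45) = 325258 - (3 - 1*1)*45**2 = 325258 - (3 - 1)*2025 = 325258 - 2*2025 = 325258 - 1*4050 = 325258 - 4050 = 321208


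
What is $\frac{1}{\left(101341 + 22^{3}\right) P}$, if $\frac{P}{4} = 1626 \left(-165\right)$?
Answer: $- \frac{1}{120182115240} \approx -8.3207 \cdot 10^{-12}$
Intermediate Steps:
$P = -1073160$ ($P = 4 \cdot 1626 \left(-165\right) = 4 \left(-268290\right) = -1073160$)
$\frac{1}{\left(101341 + 22^{3}\right) P} = \frac{1}{\left(101341 + 22^{3}\right) \left(-1073160\right)} = \frac{1}{101341 + 10648} \left(- \frac{1}{1073160}\right) = \frac{1}{111989} \left(- \frac{1}{1073160}\right) = - \frac{1}{120182115240}$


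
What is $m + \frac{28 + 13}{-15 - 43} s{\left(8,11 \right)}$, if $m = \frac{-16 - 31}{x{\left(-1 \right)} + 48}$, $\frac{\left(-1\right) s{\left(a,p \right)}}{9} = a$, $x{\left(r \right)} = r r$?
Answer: $\frac{70961}{1421} \approx 49.937$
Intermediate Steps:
$x{\left(r \right)} = r^{2}$
$s{\left(a,p \right)} = - 9 a$
$m = - \frac{47}{49}$ ($m = \frac{-16 - 31}{\left(-1\right)^{2} + 48} = - \frac{47}{1 + 48} = - \frac{47}{49} \approx -0.95918$)
$m + \frac{28 + 13}{-15 - 43} s{\left(8,11 \right)} = - \frac{47}{49} + \frac{28 + 13}{-15 - 43} \left(\left(-9\right) 8\right) = - \frac{47}{49} + \frac{41}{-58} \left(-72\right) = - \frac{47}{49} + 41 \left(- \frac{1}{58}\right) \left(-72\right) = - \frac{47}{49} - - \frac{1476}{29} = - \frac{47}{49} + \frac{1476}{29} = \frac{70961}{1421}$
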